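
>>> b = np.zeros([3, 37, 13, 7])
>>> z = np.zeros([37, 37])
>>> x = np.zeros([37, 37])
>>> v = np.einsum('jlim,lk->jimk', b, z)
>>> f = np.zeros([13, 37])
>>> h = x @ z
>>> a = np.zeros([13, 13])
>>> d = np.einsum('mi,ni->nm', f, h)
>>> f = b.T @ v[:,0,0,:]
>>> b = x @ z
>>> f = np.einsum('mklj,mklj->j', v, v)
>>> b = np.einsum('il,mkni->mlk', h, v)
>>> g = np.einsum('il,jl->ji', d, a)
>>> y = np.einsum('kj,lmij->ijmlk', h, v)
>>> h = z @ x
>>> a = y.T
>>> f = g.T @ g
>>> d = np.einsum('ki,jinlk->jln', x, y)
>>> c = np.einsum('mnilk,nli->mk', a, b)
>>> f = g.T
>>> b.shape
(3, 37, 13)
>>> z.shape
(37, 37)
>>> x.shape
(37, 37)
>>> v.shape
(3, 13, 7, 37)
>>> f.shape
(37, 13)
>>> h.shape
(37, 37)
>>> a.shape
(37, 3, 13, 37, 7)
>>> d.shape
(7, 3, 13)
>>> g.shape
(13, 37)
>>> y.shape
(7, 37, 13, 3, 37)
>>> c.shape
(37, 7)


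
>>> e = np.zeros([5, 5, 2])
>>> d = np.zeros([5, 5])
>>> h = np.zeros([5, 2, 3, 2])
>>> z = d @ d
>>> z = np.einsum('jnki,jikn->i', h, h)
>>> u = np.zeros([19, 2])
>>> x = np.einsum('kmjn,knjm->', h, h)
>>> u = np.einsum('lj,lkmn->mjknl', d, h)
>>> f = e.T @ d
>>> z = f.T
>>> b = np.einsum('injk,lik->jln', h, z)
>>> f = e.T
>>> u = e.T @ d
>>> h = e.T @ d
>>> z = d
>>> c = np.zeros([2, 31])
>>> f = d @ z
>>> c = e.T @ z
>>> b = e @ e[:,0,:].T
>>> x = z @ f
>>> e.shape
(5, 5, 2)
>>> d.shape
(5, 5)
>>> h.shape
(2, 5, 5)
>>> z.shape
(5, 5)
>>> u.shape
(2, 5, 5)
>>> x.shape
(5, 5)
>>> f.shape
(5, 5)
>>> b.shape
(5, 5, 5)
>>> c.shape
(2, 5, 5)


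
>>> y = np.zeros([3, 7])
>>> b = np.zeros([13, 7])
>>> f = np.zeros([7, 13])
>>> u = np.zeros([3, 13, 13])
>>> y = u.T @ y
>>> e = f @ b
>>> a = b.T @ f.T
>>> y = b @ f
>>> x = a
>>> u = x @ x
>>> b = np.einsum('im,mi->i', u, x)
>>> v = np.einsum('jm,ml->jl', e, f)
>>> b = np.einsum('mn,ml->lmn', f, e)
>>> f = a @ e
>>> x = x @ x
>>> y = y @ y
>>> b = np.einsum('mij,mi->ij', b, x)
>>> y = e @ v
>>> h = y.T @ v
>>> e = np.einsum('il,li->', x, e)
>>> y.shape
(7, 13)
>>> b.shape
(7, 13)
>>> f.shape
(7, 7)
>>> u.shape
(7, 7)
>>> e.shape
()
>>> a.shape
(7, 7)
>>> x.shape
(7, 7)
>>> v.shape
(7, 13)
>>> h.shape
(13, 13)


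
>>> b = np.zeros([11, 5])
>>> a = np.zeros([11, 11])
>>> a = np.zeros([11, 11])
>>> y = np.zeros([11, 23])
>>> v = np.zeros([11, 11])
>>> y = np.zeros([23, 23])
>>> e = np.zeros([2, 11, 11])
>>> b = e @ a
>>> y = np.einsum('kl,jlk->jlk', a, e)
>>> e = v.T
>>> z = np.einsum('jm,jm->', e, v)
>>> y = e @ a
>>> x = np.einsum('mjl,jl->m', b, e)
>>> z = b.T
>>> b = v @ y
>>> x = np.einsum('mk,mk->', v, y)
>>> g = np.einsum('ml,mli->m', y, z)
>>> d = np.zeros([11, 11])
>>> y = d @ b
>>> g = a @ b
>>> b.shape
(11, 11)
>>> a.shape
(11, 11)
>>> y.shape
(11, 11)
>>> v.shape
(11, 11)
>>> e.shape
(11, 11)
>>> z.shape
(11, 11, 2)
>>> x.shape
()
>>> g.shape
(11, 11)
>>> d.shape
(11, 11)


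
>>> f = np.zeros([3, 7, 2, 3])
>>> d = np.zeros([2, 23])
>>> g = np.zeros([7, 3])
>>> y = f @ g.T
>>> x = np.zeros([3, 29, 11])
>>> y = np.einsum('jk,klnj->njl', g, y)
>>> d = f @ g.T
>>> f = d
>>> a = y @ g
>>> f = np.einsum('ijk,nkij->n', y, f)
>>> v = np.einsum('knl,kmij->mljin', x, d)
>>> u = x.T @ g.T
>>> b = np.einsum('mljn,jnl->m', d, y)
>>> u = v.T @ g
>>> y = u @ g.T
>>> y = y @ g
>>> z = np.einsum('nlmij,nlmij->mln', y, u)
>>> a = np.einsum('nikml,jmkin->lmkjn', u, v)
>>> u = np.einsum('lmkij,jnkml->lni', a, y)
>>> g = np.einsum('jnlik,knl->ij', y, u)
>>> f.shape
(3,)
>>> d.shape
(3, 7, 2, 7)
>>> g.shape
(11, 29)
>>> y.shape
(29, 2, 7, 11, 3)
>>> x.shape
(3, 29, 11)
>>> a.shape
(3, 11, 7, 7, 29)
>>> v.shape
(7, 11, 7, 2, 29)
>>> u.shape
(3, 2, 7)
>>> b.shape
(3,)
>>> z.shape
(7, 2, 29)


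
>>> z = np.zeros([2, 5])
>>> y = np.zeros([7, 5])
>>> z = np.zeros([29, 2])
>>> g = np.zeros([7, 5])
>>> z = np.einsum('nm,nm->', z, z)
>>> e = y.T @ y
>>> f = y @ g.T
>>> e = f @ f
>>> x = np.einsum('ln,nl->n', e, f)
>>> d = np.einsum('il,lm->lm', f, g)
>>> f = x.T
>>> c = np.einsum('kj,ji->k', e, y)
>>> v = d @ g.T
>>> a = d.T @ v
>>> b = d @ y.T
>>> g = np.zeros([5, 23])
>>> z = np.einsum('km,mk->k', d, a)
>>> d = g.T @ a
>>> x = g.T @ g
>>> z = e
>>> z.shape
(7, 7)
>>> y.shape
(7, 5)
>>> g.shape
(5, 23)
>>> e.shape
(7, 7)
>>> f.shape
(7,)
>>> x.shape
(23, 23)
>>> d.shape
(23, 7)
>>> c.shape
(7,)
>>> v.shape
(7, 7)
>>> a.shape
(5, 7)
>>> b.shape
(7, 7)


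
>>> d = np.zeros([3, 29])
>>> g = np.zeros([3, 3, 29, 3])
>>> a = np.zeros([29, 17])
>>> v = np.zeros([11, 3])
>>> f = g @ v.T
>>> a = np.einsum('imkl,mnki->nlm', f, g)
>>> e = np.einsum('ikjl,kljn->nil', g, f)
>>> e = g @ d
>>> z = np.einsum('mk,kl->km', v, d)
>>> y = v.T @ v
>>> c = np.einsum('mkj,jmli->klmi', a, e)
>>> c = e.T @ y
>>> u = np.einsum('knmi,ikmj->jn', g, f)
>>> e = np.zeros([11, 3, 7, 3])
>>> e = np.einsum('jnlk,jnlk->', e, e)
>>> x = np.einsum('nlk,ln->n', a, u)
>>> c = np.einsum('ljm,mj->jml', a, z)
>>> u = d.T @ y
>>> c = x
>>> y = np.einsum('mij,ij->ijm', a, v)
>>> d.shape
(3, 29)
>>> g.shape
(3, 3, 29, 3)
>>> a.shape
(3, 11, 3)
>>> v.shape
(11, 3)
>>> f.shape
(3, 3, 29, 11)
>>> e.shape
()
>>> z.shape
(3, 11)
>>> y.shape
(11, 3, 3)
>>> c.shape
(3,)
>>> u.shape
(29, 3)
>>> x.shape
(3,)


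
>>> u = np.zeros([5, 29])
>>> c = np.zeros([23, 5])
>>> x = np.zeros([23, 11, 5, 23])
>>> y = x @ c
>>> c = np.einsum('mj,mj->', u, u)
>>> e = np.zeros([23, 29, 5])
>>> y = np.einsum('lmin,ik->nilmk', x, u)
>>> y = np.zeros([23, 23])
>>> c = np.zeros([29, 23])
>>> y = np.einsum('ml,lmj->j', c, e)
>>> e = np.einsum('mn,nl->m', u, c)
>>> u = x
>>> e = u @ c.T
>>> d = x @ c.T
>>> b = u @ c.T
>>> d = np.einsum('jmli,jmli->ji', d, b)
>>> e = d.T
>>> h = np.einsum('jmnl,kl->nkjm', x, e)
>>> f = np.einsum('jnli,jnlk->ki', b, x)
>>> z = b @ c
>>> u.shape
(23, 11, 5, 23)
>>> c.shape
(29, 23)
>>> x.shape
(23, 11, 5, 23)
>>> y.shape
(5,)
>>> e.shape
(29, 23)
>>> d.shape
(23, 29)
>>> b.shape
(23, 11, 5, 29)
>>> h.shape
(5, 29, 23, 11)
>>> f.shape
(23, 29)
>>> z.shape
(23, 11, 5, 23)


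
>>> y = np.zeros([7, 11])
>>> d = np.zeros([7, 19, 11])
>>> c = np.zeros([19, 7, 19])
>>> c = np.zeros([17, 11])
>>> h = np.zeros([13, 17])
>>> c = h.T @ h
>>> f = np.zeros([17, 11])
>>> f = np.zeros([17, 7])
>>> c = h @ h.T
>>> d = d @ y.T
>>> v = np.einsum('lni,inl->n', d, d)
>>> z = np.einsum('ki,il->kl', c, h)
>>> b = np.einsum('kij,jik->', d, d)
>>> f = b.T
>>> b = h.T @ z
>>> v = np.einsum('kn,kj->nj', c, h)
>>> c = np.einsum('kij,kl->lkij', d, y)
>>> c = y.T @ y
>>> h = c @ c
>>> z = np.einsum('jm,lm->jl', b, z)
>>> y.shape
(7, 11)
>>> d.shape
(7, 19, 7)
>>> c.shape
(11, 11)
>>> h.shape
(11, 11)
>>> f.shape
()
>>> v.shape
(13, 17)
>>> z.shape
(17, 13)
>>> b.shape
(17, 17)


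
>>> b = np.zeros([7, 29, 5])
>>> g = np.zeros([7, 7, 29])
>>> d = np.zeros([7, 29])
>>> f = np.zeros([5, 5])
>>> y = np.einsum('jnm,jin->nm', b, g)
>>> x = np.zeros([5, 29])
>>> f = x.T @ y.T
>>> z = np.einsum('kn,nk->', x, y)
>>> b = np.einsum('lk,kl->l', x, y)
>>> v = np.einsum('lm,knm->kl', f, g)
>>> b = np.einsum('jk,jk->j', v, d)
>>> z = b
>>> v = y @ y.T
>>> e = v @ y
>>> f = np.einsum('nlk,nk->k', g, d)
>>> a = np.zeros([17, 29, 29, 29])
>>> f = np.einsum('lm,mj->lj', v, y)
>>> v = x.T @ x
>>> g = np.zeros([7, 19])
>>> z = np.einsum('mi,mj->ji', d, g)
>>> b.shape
(7,)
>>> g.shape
(7, 19)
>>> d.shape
(7, 29)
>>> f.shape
(29, 5)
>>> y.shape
(29, 5)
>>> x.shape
(5, 29)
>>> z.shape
(19, 29)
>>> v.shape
(29, 29)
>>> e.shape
(29, 5)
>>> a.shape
(17, 29, 29, 29)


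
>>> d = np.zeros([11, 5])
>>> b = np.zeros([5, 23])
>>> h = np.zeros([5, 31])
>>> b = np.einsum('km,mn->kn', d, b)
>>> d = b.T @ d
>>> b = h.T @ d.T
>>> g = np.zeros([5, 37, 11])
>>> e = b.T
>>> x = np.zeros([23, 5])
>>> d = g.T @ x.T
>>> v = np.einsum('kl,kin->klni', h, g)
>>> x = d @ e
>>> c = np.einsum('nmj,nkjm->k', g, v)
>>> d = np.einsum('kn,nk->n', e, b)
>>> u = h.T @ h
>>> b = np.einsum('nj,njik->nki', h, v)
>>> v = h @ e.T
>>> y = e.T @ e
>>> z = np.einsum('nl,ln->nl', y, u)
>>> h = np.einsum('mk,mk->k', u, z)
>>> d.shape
(31,)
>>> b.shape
(5, 37, 11)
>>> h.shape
(31,)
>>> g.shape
(5, 37, 11)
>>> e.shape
(23, 31)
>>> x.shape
(11, 37, 31)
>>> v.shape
(5, 23)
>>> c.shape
(31,)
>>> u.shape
(31, 31)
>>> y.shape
(31, 31)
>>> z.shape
(31, 31)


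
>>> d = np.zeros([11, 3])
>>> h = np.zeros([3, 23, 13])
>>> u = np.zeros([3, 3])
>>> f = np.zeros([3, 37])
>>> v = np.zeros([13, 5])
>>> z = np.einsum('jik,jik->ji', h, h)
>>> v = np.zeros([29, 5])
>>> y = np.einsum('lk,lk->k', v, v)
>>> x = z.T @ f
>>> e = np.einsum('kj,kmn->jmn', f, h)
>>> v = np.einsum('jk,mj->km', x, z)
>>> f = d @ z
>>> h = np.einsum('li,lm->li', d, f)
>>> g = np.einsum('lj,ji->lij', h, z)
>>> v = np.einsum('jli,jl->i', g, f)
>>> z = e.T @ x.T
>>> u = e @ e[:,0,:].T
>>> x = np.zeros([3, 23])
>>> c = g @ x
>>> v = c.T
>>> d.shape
(11, 3)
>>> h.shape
(11, 3)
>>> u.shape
(37, 23, 37)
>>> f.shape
(11, 23)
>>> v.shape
(23, 23, 11)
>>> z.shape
(13, 23, 23)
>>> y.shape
(5,)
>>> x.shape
(3, 23)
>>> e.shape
(37, 23, 13)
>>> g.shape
(11, 23, 3)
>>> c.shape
(11, 23, 23)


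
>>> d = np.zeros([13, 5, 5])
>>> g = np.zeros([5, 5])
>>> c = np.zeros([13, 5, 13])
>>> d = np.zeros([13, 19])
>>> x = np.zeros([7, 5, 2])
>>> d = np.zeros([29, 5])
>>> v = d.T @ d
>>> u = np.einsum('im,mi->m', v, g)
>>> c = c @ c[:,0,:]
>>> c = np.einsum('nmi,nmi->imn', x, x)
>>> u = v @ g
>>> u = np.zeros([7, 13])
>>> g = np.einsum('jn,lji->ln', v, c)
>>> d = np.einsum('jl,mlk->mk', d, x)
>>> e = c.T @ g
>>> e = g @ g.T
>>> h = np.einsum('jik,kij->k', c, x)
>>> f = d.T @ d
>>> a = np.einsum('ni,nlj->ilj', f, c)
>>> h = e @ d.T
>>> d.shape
(7, 2)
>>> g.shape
(2, 5)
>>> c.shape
(2, 5, 7)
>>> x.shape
(7, 5, 2)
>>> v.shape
(5, 5)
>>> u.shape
(7, 13)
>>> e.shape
(2, 2)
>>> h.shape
(2, 7)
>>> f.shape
(2, 2)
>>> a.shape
(2, 5, 7)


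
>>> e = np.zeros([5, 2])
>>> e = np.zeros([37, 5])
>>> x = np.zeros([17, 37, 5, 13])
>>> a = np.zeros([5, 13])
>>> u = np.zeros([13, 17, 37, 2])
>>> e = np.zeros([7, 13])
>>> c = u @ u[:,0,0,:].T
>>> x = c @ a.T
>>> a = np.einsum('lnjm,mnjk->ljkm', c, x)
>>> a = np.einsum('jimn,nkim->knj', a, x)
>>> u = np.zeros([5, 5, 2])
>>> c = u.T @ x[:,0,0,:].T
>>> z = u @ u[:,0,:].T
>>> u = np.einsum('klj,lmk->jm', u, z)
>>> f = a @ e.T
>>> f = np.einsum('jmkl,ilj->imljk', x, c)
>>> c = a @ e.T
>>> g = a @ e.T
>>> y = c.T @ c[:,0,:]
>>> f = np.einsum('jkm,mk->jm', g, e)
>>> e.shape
(7, 13)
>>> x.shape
(13, 17, 37, 5)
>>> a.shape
(17, 13, 13)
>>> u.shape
(2, 5)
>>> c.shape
(17, 13, 7)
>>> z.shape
(5, 5, 5)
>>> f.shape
(17, 7)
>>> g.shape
(17, 13, 7)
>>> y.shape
(7, 13, 7)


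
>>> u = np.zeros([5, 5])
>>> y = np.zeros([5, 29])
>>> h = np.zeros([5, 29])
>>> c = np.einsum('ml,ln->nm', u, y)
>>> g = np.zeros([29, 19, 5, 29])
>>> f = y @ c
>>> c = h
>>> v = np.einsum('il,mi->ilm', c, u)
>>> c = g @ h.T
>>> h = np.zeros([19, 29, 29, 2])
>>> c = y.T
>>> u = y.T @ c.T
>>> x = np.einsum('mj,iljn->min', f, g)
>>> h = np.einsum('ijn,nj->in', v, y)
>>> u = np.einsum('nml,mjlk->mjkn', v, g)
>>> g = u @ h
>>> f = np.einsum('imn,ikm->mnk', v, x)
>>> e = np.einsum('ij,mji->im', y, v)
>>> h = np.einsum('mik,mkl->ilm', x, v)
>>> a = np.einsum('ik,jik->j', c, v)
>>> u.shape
(29, 19, 29, 5)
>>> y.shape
(5, 29)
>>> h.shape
(29, 5, 5)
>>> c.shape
(29, 5)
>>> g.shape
(29, 19, 29, 5)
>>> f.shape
(29, 5, 29)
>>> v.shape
(5, 29, 5)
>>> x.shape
(5, 29, 29)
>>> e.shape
(5, 5)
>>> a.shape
(5,)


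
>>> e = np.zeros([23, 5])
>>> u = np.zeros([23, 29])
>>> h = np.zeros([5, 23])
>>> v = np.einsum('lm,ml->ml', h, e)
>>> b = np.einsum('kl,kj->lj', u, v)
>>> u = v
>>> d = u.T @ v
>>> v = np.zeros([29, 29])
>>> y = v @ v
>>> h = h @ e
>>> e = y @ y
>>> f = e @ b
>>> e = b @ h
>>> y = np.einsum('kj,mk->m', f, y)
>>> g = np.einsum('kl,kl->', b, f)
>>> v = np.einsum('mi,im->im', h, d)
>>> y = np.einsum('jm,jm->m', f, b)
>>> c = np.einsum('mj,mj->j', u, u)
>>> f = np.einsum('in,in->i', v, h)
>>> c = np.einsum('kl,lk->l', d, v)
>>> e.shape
(29, 5)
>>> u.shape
(23, 5)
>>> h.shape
(5, 5)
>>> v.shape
(5, 5)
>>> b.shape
(29, 5)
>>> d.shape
(5, 5)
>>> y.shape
(5,)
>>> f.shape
(5,)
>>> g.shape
()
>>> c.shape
(5,)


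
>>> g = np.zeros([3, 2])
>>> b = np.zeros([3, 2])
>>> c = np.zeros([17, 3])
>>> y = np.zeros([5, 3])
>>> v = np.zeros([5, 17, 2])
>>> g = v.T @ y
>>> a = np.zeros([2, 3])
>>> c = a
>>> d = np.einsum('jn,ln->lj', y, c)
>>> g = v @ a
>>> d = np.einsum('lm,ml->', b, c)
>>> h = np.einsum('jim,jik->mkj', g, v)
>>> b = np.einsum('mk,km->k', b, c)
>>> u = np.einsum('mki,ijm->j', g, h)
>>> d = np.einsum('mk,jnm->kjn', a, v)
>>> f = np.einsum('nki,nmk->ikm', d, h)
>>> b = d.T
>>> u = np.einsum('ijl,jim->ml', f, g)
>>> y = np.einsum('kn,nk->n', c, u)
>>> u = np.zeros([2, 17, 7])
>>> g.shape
(5, 17, 3)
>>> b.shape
(17, 5, 3)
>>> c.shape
(2, 3)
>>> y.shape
(3,)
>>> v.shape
(5, 17, 2)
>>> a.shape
(2, 3)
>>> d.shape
(3, 5, 17)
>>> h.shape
(3, 2, 5)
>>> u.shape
(2, 17, 7)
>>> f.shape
(17, 5, 2)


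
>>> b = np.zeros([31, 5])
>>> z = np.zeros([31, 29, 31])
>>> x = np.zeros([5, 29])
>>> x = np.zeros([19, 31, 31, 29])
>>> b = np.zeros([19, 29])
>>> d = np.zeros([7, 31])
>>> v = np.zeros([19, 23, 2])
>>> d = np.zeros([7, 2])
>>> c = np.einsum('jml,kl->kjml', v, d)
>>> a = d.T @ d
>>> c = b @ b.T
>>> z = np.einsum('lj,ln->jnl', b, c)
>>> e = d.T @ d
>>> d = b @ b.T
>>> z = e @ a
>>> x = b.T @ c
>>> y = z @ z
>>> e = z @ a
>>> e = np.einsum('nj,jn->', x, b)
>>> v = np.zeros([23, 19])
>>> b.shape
(19, 29)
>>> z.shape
(2, 2)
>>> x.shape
(29, 19)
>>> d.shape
(19, 19)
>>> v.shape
(23, 19)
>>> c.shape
(19, 19)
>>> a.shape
(2, 2)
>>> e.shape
()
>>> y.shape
(2, 2)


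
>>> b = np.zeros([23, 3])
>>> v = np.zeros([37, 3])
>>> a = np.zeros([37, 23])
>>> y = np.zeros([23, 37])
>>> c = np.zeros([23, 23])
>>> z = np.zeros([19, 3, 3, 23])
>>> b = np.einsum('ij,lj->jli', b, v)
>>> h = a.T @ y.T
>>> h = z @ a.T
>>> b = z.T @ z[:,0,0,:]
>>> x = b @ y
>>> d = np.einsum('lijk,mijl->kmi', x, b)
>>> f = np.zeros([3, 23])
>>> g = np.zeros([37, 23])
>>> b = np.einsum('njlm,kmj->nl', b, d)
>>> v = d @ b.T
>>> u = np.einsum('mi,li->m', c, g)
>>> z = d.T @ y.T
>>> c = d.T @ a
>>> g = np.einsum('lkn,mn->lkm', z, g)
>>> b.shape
(23, 3)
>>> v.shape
(37, 23, 23)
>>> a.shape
(37, 23)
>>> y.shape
(23, 37)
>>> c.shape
(3, 23, 23)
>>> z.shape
(3, 23, 23)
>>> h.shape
(19, 3, 3, 37)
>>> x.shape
(23, 3, 3, 37)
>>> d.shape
(37, 23, 3)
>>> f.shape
(3, 23)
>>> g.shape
(3, 23, 37)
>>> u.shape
(23,)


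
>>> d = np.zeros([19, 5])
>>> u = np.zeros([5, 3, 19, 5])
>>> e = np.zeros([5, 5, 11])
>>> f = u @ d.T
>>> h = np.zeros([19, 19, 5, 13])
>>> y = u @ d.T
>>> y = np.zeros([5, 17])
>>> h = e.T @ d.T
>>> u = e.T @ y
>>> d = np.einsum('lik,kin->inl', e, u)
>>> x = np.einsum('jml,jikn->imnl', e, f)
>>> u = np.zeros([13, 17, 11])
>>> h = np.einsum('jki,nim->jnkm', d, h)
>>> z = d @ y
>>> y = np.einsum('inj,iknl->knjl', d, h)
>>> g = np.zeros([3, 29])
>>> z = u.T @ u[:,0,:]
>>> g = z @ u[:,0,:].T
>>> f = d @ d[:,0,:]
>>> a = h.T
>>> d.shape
(5, 17, 5)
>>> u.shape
(13, 17, 11)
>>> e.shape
(5, 5, 11)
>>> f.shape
(5, 17, 5)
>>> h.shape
(5, 11, 17, 19)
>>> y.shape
(11, 17, 5, 19)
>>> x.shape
(3, 5, 19, 11)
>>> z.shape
(11, 17, 11)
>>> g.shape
(11, 17, 13)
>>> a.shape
(19, 17, 11, 5)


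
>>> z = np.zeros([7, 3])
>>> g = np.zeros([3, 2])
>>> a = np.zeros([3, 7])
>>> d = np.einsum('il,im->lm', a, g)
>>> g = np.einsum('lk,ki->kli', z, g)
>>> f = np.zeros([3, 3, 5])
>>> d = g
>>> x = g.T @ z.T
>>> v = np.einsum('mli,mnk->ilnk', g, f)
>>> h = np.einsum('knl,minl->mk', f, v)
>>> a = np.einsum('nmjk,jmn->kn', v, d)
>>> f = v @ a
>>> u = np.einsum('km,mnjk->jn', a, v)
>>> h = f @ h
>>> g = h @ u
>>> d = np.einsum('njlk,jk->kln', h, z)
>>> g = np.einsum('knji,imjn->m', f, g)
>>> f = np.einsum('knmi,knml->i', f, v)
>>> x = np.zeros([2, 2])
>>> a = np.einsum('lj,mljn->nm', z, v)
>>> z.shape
(7, 3)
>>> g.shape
(7,)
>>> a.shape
(5, 2)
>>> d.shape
(3, 3, 2)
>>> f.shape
(2,)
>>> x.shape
(2, 2)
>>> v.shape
(2, 7, 3, 5)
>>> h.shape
(2, 7, 3, 3)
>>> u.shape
(3, 7)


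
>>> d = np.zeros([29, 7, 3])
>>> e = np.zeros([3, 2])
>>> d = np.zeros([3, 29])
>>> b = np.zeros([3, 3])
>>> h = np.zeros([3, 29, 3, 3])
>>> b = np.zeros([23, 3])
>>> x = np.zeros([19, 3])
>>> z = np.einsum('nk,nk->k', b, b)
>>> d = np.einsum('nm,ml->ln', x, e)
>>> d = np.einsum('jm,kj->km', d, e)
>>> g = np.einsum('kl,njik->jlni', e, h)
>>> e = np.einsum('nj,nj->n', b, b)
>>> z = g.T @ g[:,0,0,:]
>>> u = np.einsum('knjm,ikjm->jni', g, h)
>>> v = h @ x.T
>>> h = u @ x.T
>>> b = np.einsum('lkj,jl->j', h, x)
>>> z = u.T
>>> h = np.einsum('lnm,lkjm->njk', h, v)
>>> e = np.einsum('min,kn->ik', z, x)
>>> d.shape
(3, 19)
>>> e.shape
(2, 19)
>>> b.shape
(19,)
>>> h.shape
(2, 3, 29)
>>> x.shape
(19, 3)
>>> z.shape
(3, 2, 3)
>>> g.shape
(29, 2, 3, 3)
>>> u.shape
(3, 2, 3)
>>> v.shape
(3, 29, 3, 19)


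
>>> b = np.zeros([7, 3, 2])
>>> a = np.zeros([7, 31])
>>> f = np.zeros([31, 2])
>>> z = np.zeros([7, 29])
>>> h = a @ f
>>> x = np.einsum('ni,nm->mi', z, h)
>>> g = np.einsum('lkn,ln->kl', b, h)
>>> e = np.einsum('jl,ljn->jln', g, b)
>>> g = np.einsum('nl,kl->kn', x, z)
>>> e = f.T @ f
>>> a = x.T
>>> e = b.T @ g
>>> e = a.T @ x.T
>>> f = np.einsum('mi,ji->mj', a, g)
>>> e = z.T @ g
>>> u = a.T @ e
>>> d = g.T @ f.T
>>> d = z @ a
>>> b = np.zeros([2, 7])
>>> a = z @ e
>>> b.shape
(2, 7)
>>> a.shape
(7, 2)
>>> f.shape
(29, 7)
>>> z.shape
(7, 29)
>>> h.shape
(7, 2)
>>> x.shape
(2, 29)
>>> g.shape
(7, 2)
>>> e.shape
(29, 2)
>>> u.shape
(2, 2)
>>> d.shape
(7, 2)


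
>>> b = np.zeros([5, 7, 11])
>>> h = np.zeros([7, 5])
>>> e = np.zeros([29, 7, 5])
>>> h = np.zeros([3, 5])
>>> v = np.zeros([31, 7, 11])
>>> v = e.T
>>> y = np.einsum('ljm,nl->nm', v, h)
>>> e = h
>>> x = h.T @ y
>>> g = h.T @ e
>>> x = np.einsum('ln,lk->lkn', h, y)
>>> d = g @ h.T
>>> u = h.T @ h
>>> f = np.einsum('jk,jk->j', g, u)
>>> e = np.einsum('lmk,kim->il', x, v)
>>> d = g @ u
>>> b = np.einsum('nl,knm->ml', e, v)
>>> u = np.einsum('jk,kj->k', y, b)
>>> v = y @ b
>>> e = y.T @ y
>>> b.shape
(29, 3)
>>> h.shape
(3, 5)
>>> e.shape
(29, 29)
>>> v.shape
(3, 3)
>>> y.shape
(3, 29)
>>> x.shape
(3, 29, 5)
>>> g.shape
(5, 5)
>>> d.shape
(5, 5)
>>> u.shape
(29,)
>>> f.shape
(5,)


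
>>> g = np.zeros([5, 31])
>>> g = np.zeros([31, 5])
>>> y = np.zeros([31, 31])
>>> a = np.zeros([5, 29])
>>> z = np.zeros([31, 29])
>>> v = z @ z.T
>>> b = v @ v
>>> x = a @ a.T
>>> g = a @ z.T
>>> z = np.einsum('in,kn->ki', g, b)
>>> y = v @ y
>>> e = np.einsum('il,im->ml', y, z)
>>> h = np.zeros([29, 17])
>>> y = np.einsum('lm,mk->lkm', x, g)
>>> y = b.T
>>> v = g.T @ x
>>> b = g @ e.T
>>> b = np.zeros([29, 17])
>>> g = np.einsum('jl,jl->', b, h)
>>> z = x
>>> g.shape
()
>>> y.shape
(31, 31)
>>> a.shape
(5, 29)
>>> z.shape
(5, 5)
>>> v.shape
(31, 5)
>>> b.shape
(29, 17)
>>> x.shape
(5, 5)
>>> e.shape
(5, 31)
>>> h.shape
(29, 17)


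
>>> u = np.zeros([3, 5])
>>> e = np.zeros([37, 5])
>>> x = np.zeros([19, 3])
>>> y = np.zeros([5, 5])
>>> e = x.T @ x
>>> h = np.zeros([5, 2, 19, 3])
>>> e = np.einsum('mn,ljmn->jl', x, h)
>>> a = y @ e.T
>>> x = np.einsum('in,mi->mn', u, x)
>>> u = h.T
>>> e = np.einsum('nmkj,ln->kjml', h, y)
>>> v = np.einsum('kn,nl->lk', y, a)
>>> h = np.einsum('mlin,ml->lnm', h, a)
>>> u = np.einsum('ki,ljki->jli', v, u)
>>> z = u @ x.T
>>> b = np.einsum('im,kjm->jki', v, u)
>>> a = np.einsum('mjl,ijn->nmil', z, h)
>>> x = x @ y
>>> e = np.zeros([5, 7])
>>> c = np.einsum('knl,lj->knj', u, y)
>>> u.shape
(19, 3, 5)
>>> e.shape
(5, 7)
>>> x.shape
(19, 5)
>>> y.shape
(5, 5)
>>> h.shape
(2, 3, 5)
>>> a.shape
(5, 19, 2, 19)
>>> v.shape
(2, 5)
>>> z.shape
(19, 3, 19)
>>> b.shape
(3, 19, 2)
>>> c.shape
(19, 3, 5)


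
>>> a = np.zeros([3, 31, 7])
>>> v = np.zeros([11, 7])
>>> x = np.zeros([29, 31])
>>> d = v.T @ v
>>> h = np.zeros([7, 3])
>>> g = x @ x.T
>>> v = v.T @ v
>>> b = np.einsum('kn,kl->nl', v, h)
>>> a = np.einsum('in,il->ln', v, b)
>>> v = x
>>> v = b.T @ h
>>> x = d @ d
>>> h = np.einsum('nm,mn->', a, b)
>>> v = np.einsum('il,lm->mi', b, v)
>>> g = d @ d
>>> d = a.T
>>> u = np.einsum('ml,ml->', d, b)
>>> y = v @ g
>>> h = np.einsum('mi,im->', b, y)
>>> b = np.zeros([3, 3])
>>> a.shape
(3, 7)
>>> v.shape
(3, 7)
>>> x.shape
(7, 7)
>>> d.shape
(7, 3)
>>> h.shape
()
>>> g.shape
(7, 7)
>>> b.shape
(3, 3)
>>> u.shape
()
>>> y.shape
(3, 7)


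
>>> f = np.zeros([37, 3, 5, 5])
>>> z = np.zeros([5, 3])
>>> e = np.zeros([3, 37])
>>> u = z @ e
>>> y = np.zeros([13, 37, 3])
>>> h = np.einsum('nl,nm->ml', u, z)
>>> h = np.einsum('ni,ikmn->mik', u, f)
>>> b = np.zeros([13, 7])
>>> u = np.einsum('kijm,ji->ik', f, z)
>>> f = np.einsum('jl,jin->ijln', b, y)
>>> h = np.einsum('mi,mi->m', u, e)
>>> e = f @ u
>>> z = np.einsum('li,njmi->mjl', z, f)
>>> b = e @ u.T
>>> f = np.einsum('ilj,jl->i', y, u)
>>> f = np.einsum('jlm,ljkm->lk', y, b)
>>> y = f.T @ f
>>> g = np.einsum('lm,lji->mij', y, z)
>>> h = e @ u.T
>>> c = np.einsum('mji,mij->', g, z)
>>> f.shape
(37, 7)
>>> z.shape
(7, 13, 5)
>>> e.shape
(37, 13, 7, 37)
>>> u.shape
(3, 37)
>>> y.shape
(7, 7)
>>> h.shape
(37, 13, 7, 3)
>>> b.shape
(37, 13, 7, 3)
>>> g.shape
(7, 5, 13)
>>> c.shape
()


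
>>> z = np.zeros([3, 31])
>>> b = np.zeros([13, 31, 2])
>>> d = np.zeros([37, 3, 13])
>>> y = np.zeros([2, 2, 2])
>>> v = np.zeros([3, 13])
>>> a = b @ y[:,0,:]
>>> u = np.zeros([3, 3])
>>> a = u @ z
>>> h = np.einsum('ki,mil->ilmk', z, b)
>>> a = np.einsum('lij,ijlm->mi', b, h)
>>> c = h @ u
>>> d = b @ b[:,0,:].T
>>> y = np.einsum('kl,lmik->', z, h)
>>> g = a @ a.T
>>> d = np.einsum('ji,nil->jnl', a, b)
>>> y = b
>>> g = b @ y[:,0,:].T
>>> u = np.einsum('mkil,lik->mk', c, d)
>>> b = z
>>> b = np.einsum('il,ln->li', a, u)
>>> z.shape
(3, 31)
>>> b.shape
(31, 3)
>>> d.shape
(3, 13, 2)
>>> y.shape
(13, 31, 2)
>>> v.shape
(3, 13)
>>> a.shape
(3, 31)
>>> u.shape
(31, 2)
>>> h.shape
(31, 2, 13, 3)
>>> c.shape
(31, 2, 13, 3)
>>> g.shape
(13, 31, 13)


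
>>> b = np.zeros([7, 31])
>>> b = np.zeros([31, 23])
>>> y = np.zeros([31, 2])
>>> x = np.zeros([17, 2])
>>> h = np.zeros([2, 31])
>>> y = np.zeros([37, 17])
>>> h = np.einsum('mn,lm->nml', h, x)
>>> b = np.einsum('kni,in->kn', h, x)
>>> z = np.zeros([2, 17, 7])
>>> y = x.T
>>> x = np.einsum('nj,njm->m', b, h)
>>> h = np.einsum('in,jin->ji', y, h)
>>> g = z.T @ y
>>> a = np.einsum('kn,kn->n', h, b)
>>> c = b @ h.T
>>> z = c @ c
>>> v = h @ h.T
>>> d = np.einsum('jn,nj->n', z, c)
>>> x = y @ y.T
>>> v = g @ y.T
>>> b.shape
(31, 2)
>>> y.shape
(2, 17)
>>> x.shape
(2, 2)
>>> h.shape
(31, 2)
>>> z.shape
(31, 31)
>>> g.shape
(7, 17, 17)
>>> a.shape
(2,)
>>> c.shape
(31, 31)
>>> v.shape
(7, 17, 2)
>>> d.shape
(31,)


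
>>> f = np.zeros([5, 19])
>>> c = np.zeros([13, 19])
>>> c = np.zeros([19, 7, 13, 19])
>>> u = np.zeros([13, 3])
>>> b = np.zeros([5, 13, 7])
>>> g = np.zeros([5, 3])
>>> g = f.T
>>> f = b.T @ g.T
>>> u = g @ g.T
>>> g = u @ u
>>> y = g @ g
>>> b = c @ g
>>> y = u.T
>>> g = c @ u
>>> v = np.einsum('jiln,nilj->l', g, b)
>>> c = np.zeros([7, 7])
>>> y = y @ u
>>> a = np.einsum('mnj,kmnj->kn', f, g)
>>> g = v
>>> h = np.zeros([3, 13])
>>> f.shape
(7, 13, 19)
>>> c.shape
(7, 7)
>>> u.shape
(19, 19)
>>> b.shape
(19, 7, 13, 19)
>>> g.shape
(13,)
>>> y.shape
(19, 19)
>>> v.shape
(13,)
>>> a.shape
(19, 13)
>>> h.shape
(3, 13)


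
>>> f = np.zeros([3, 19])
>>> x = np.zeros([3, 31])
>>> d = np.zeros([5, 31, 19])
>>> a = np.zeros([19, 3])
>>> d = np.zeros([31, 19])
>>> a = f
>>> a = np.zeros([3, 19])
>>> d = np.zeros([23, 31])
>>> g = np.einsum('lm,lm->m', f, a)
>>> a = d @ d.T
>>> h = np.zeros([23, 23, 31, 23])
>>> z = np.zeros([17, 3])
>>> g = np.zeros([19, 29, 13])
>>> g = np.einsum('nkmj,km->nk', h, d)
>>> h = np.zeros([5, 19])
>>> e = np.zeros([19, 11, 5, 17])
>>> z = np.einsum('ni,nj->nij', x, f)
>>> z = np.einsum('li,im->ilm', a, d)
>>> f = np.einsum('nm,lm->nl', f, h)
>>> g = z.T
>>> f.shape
(3, 5)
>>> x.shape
(3, 31)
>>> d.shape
(23, 31)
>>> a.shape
(23, 23)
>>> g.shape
(31, 23, 23)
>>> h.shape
(5, 19)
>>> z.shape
(23, 23, 31)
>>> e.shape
(19, 11, 5, 17)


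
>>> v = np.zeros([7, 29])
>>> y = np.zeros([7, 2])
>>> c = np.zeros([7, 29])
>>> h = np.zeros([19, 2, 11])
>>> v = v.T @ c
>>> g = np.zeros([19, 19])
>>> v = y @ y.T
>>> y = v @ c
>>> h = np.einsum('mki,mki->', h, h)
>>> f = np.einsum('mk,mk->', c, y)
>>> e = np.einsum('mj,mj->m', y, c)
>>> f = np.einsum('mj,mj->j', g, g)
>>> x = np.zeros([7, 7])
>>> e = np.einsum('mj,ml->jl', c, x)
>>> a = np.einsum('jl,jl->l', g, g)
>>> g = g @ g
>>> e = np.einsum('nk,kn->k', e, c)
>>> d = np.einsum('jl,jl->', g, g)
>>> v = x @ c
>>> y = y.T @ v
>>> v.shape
(7, 29)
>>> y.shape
(29, 29)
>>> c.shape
(7, 29)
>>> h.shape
()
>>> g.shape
(19, 19)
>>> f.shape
(19,)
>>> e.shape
(7,)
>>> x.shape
(7, 7)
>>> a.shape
(19,)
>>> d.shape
()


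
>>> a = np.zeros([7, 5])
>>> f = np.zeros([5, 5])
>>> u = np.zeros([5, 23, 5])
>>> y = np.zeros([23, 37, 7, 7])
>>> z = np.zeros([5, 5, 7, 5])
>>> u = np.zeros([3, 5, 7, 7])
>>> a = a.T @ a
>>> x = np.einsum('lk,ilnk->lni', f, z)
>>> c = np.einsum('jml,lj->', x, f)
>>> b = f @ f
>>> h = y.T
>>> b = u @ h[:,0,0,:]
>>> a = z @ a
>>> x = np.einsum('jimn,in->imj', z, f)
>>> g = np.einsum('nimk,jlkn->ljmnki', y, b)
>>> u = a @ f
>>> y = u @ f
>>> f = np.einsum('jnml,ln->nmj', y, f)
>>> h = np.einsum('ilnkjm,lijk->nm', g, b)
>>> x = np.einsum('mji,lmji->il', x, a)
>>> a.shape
(5, 5, 7, 5)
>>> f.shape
(5, 7, 5)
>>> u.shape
(5, 5, 7, 5)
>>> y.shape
(5, 5, 7, 5)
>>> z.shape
(5, 5, 7, 5)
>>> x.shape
(5, 5)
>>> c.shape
()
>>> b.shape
(3, 5, 7, 23)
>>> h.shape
(7, 37)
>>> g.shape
(5, 3, 7, 23, 7, 37)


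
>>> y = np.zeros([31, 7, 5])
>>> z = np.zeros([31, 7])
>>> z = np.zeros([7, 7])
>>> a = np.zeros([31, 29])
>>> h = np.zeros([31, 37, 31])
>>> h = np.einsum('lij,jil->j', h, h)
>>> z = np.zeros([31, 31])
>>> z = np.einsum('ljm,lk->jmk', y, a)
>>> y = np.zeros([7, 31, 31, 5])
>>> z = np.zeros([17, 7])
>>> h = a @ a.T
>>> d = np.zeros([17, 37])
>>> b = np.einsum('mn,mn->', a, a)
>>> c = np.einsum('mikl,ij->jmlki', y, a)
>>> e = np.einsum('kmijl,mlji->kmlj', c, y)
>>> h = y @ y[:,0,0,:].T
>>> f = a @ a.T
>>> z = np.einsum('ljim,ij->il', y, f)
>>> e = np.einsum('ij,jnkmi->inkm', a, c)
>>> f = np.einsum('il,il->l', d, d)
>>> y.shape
(7, 31, 31, 5)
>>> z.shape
(31, 7)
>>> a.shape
(31, 29)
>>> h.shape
(7, 31, 31, 7)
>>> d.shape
(17, 37)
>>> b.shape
()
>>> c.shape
(29, 7, 5, 31, 31)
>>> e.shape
(31, 7, 5, 31)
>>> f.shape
(37,)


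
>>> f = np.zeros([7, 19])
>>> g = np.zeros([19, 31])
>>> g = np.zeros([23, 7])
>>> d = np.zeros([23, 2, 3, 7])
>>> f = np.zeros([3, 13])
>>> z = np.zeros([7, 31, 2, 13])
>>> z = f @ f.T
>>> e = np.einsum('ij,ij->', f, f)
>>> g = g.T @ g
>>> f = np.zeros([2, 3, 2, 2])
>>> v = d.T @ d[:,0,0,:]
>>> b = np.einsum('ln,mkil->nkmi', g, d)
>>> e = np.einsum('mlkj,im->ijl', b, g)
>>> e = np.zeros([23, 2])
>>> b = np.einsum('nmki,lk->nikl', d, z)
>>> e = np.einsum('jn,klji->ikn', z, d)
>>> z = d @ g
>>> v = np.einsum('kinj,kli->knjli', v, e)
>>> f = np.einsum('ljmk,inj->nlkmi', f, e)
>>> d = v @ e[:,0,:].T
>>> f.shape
(23, 2, 2, 2, 7)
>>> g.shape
(7, 7)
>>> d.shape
(7, 2, 7, 23, 7)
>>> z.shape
(23, 2, 3, 7)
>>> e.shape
(7, 23, 3)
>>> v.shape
(7, 2, 7, 23, 3)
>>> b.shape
(23, 7, 3, 3)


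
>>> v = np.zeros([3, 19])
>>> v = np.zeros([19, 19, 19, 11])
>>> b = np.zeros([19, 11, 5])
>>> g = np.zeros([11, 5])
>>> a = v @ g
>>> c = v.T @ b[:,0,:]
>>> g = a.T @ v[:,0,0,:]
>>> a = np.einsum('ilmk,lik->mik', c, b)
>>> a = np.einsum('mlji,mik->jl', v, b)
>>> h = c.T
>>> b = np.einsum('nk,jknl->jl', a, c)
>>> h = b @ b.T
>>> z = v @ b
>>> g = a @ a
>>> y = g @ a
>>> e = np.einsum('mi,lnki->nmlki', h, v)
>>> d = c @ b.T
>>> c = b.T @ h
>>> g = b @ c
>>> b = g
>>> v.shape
(19, 19, 19, 11)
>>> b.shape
(11, 11)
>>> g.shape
(11, 11)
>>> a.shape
(19, 19)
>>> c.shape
(5, 11)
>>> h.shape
(11, 11)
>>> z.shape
(19, 19, 19, 5)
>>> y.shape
(19, 19)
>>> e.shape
(19, 11, 19, 19, 11)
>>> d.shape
(11, 19, 19, 11)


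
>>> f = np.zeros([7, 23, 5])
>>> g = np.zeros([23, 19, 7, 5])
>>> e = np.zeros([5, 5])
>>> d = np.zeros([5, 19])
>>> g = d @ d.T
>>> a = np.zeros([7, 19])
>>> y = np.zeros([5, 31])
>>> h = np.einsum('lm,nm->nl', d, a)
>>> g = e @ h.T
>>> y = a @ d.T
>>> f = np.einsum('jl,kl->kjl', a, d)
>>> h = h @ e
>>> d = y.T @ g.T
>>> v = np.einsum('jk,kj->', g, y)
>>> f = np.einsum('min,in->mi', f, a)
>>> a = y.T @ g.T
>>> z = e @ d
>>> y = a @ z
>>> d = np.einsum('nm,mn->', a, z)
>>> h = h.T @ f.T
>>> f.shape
(5, 7)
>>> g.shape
(5, 7)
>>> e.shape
(5, 5)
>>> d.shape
()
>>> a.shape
(5, 5)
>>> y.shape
(5, 5)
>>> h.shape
(5, 5)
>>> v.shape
()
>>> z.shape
(5, 5)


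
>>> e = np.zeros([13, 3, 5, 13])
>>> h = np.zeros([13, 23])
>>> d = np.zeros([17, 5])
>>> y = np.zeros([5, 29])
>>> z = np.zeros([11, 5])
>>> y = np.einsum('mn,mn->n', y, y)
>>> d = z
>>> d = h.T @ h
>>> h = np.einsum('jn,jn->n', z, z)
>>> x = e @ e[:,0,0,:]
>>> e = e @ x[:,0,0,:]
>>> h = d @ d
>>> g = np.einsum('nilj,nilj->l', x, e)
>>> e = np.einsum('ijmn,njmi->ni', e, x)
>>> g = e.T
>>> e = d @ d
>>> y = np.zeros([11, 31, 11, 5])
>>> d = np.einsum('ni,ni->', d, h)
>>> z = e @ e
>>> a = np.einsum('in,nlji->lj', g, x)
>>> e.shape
(23, 23)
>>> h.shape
(23, 23)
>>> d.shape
()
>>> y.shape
(11, 31, 11, 5)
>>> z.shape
(23, 23)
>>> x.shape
(13, 3, 5, 13)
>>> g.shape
(13, 13)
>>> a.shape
(3, 5)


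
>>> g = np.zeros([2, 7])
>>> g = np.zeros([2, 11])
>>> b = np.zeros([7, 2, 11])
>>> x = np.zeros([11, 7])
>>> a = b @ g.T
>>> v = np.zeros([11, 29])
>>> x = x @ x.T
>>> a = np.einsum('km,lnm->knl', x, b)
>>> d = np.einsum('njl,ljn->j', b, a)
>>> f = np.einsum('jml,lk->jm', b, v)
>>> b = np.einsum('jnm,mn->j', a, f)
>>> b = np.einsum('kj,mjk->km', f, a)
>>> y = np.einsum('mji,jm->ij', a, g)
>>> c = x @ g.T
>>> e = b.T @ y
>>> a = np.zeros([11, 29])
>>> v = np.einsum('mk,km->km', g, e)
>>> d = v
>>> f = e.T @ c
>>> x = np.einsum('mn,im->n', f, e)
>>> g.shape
(2, 11)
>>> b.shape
(7, 11)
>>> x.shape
(2,)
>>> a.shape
(11, 29)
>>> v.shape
(11, 2)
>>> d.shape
(11, 2)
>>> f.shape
(2, 2)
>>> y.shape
(7, 2)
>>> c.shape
(11, 2)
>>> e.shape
(11, 2)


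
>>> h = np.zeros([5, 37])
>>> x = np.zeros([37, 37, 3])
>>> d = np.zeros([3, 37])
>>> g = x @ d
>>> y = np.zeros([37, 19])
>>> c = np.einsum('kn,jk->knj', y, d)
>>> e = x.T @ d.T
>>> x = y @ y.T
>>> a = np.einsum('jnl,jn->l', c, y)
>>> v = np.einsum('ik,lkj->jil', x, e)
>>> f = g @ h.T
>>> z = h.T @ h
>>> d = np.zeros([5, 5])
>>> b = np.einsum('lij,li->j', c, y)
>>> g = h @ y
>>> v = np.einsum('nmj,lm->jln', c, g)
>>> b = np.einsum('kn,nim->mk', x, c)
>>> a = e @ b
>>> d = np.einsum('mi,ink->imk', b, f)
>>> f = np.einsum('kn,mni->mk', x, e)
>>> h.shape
(5, 37)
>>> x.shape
(37, 37)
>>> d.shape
(37, 3, 5)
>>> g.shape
(5, 19)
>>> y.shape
(37, 19)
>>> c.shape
(37, 19, 3)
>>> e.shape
(3, 37, 3)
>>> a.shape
(3, 37, 37)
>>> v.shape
(3, 5, 37)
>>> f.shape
(3, 37)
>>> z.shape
(37, 37)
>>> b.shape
(3, 37)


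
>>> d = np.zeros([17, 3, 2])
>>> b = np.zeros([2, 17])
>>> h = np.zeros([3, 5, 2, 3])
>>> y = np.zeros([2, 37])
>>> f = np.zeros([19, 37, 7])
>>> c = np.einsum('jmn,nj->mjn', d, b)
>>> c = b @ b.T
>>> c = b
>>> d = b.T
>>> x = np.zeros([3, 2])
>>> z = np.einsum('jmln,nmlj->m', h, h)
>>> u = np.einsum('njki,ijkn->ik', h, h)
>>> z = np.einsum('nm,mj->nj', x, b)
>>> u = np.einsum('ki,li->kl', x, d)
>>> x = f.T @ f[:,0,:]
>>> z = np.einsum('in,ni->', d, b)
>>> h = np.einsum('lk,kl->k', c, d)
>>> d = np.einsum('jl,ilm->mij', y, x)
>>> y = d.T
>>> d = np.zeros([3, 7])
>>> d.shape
(3, 7)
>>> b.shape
(2, 17)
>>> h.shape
(17,)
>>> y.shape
(2, 7, 7)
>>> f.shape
(19, 37, 7)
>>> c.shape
(2, 17)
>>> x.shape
(7, 37, 7)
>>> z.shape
()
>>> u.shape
(3, 17)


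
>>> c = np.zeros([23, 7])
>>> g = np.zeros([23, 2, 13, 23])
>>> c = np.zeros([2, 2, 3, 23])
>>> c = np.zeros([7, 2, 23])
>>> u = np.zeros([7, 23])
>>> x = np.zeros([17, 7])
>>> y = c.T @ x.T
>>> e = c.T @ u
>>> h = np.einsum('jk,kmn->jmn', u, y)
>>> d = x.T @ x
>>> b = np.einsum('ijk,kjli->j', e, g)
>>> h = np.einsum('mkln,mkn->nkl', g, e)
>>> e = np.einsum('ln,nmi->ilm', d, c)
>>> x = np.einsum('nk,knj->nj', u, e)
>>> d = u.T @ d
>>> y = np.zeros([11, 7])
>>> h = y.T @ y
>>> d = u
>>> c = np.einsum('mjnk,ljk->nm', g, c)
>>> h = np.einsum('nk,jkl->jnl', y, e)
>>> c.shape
(13, 23)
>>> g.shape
(23, 2, 13, 23)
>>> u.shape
(7, 23)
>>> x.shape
(7, 2)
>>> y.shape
(11, 7)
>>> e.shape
(23, 7, 2)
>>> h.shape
(23, 11, 2)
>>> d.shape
(7, 23)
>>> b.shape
(2,)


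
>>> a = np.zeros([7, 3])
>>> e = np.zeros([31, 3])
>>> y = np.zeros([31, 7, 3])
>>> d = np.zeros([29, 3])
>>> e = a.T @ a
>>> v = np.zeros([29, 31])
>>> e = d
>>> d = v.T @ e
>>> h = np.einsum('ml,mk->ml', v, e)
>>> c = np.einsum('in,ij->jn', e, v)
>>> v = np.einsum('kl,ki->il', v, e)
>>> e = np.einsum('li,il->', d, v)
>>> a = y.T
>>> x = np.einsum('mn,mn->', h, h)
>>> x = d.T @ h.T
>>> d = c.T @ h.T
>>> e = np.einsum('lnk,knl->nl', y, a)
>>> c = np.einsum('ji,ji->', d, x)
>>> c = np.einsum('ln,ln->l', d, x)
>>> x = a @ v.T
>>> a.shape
(3, 7, 31)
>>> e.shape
(7, 31)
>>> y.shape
(31, 7, 3)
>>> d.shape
(3, 29)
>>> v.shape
(3, 31)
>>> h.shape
(29, 31)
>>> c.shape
(3,)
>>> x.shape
(3, 7, 3)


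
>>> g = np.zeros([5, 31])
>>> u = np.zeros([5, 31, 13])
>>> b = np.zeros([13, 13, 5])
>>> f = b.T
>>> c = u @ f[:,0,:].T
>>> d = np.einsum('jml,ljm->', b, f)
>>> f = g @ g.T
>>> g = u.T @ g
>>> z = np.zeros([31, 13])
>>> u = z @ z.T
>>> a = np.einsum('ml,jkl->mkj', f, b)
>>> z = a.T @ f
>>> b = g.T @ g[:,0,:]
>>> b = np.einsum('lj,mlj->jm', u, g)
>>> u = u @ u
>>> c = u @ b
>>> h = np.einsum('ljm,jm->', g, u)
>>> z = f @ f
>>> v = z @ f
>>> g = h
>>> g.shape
()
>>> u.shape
(31, 31)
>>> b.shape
(31, 13)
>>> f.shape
(5, 5)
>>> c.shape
(31, 13)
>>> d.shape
()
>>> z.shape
(5, 5)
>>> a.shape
(5, 13, 13)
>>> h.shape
()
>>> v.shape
(5, 5)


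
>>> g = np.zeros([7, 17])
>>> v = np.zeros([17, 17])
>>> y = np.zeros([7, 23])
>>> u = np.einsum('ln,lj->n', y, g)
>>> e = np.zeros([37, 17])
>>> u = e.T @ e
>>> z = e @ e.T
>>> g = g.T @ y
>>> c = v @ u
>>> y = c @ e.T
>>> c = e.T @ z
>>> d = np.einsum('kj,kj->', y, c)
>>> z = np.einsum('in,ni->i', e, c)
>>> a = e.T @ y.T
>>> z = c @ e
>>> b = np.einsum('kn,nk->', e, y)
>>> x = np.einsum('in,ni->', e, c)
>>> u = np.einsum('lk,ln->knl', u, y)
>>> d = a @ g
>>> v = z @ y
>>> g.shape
(17, 23)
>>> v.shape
(17, 37)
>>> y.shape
(17, 37)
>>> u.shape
(17, 37, 17)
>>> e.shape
(37, 17)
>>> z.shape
(17, 17)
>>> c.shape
(17, 37)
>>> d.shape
(17, 23)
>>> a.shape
(17, 17)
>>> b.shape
()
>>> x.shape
()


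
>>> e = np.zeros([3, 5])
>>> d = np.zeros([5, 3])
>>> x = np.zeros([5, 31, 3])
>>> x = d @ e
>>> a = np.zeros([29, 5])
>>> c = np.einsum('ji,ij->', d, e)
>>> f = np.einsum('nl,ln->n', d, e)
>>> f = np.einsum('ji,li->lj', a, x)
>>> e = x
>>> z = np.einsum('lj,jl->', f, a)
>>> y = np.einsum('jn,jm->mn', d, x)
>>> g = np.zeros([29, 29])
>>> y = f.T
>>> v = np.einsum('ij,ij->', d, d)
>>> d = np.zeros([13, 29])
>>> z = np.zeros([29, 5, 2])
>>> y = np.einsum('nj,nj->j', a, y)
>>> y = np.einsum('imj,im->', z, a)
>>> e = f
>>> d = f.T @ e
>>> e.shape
(5, 29)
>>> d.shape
(29, 29)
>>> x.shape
(5, 5)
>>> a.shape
(29, 5)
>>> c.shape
()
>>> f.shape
(5, 29)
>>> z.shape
(29, 5, 2)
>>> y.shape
()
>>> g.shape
(29, 29)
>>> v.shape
()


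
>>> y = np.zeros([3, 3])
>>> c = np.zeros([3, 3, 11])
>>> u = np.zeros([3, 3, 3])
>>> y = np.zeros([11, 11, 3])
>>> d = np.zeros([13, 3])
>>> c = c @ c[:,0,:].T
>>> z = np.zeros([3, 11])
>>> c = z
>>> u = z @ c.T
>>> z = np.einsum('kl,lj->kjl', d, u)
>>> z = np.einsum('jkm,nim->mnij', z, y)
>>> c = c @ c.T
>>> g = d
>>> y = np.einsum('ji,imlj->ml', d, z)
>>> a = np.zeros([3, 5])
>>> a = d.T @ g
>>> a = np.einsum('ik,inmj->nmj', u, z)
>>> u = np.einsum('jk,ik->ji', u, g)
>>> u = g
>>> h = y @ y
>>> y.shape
(11, 11)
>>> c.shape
(3, 3)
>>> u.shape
(13, 3)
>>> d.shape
(13, 3)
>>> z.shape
(3, 11, 11, 13)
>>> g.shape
(13, 3)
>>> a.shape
(11, 11, 13)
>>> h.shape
(11, 11)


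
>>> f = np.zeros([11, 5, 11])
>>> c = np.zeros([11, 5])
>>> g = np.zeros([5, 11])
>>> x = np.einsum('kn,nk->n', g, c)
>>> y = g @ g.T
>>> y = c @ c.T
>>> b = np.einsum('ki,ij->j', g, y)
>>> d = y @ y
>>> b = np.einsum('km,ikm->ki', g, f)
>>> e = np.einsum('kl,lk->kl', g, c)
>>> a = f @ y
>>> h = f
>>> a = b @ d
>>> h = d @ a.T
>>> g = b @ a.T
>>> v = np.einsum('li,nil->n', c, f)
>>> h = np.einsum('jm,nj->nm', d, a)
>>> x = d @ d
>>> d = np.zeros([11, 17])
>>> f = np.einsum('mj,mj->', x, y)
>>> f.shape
()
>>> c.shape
(11, 5)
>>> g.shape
(5, 5)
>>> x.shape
(11, 11)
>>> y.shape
(11, 11)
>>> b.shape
(5, 11)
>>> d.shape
(11, 17)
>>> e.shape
(5, 11)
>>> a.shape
(5, 11)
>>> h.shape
(5, 11)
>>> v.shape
(11,)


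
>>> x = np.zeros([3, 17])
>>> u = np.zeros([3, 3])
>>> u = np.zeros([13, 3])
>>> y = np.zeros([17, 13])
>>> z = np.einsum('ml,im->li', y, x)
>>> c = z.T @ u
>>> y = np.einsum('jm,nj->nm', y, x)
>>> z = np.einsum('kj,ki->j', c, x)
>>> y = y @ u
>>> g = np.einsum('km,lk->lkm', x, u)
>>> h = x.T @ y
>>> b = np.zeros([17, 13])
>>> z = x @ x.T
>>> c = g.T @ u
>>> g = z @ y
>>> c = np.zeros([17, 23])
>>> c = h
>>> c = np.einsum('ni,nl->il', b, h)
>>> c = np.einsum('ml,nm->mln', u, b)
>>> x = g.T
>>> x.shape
(3, 3)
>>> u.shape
(13, 3)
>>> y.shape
(3, 3)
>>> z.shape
(3, 3)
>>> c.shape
(13, 3, 17)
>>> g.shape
(3, 3)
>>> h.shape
(17, 3)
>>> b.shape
(17, 13)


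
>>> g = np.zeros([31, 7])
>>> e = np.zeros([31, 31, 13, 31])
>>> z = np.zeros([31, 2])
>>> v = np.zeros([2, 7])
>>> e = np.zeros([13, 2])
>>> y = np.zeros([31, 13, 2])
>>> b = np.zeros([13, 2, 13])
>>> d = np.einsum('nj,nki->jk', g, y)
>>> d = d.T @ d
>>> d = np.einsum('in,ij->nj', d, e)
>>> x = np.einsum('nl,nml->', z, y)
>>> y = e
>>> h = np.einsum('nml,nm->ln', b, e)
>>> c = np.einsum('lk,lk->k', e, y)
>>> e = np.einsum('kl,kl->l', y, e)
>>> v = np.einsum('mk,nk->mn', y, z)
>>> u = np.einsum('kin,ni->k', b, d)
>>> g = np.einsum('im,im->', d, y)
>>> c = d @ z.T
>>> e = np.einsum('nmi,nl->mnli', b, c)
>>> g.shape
()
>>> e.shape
(2, 13, 31, 13)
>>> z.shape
(31, 2)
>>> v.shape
(13, 31)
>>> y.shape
(13, 2)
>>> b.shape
(13, 2, 13)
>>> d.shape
(13, 2)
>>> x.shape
()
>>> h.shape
(13, 13)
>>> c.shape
(13, 31)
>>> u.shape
(13,)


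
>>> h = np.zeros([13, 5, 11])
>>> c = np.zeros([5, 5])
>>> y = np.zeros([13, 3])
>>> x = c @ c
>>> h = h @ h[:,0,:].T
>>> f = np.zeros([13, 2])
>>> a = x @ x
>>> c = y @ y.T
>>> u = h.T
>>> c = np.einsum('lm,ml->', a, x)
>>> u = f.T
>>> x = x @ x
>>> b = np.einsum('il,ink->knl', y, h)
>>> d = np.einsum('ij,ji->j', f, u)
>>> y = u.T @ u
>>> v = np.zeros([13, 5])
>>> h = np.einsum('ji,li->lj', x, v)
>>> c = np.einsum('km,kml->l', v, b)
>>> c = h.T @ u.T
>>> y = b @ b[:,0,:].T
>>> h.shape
(13, 5)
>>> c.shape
(5, 2)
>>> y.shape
(13, 5, 13)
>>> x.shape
(5, 5)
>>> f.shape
(13, 2)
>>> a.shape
(5, 5)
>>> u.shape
(2, 13)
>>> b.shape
(13, 5, 3)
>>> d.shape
(2,)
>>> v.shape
(13, 5)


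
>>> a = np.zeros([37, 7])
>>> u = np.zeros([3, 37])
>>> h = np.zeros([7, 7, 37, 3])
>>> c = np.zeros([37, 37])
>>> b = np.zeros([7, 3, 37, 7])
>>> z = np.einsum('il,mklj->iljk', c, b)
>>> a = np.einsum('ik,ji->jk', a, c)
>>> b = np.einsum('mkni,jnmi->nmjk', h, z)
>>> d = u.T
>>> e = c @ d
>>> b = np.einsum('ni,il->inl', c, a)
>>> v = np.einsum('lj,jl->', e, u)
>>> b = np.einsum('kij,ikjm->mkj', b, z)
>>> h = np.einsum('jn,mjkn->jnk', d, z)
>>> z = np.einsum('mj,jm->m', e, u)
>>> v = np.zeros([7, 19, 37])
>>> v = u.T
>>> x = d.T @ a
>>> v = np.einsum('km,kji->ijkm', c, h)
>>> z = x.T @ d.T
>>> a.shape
(37, 7)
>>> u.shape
(3, 37)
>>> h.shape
(37, 3, 7)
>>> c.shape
(37, 37)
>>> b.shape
(3, 37, 7)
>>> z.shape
(7, 37)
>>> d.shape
(37, 3)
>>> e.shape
(37, 3)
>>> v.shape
(7, 3, 37, 37)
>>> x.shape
(3, 7)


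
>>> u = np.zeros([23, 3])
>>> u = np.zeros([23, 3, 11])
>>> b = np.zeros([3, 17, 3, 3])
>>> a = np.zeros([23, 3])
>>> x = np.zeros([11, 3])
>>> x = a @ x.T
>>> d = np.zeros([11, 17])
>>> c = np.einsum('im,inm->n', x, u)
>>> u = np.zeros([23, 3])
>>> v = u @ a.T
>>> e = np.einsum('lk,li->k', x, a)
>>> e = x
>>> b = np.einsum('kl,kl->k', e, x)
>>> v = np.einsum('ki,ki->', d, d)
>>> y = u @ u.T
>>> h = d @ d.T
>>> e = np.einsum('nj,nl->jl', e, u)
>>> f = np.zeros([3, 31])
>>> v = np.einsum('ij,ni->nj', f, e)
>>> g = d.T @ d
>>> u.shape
(23, 3)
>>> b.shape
(23,)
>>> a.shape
(23, 3)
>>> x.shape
(23, 11)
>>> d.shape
(11, 17)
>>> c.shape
(3,)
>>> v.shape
(11, 31)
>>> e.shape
(11, 3)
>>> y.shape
(23, 23)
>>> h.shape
(11, 11)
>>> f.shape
(3, 31)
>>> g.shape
(17, 17)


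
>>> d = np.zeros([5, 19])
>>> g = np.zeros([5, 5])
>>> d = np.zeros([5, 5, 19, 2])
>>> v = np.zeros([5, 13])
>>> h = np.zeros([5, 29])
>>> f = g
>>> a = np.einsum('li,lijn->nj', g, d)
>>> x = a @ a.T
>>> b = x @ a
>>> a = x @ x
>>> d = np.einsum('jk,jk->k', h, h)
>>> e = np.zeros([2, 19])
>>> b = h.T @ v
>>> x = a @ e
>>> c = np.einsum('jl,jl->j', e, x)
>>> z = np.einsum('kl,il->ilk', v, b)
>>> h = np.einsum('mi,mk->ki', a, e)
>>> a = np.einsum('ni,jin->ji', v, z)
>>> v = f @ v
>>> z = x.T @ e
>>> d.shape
(29,)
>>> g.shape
(5, 5)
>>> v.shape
(5, 13)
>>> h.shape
(19, 2)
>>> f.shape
(5, 5)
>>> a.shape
(29, 13)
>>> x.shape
(2, 19)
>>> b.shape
(29, 13)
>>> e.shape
(2, 19)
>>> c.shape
(2,)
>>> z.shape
(19, 19)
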